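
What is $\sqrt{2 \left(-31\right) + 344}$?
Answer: $\sqrt{282} \approx 16.793$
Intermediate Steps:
$\sqrt{2 \left(-31\right) + 344} = \sqrt{-62 + 344} = \sqrt{282}$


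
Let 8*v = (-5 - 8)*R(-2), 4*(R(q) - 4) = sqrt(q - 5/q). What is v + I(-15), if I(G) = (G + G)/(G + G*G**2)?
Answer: -1467/226 - 13*sqrt(2)/64 ≈ -6.7784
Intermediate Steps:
R(q) = 4 + sqrt(q - 5/q)/4
v = -13/2 - 13*sqrt(2)/64 (v = ((-5 - 8)*(4 + sqrt(-2 - 5/(-2))/4))/8 = (-13*(4 + sqrt(-2 - 5*(-1/2))/4))/8 = (-13*(4 + sqrt(-2 + 5/2)/4))/8 = (-13*(4 + sqrt(1/2)/4))/8 = (-13*(4 + (sqrt(2)/2)/4))/8 = (-13*(4 + sqrt(2)/8))/8 = (-52 - 13*sqrt(2)/8)/8 = -13/2 - 13*sqrt(2)/64 ≈ -6.7873)
I(G) = 2*G/(G + G**3) (I(G) = (2*G)/(G + G**3) = 2*G/(G + G**3))
v + I(-15) = (-13/2 - 13*sqrt(2)/64) + 2/(1 + (-15)**2) = (-13/2 - 13*sqrt(2)/64) + 2/(1 + 225) = (-13/2 - 13*sqrt(2)/64) + 2/226 = (-13/2 - 13*sqrt(2)/64) + 2*(1/226) = (-13/2 - 13*sqrt(2)/64) + 1/113 = -1467/226 - 13*sqrt(2)/64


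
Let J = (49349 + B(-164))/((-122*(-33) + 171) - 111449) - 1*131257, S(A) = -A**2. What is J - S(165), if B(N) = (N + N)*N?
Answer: -11157743205/107252 ≈ -1.0403e+5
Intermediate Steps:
B(N) = 2*N**2 (B(N) = (2*N)*N = 2*N**2)
J = -14077678905/107252 (J = (49349 + 2*(-164)**2)/((-122*(-33) + 171) - 111449) - 1*131257 = (49349 + 2*26896)/((4026 + 171) - 111449) - 131257 = (49349 + 53792)/(4197 - 111449) - 131257 = 103141/(-107252) - 131257 = 103141*(-1/107252) - 131257 = -103141/107252 - 131257 = -14077678905/107252 ≈ -1.3126e+5)
J - S(165) = -14077678905/107252 - (-1)*165**2 = -14077678905/107252 - (-1)*27225 = -14077678905/107252 - 1*(-27225) = -14077678905/107252 + 27225 = -11157743205/107252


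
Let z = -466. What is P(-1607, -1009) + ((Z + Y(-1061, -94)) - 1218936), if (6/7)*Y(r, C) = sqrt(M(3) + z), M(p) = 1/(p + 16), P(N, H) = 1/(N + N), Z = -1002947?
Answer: -7141131963/3214 + 7*I*sqrt(168207)/114 ≈ -2.2219e+6 + 25.183*I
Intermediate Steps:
P(N, H) = 1/(2*N)
M(p) = 1/(16 + p)
Y(r, C) = 7*I*sqrt(168207)/114 (Y(r, C) = 7*sqrt(1/(16 + 3) - 466)/6 = 7*sqrt(1/19 - 466)/6 = 7*sqrt(-8853/19)/6 = 7*(I*sqrt(168207)/19)/6 = 7*I*sqrt(168207)/114)
P(-1607, -1009) + ((Z + Y(-1061, -94)) - 1218936) = (1/2)/(-1607) + ((-1002947 + 7*I*sqrt(168207)/114) - 1218936) = (1/2)*(-1/1607) + (-2221883 + 7*I*sqrt(168207)/114) = -1/3214 + (-2221883 + 7*I*sqrt(168207)/114) = -7141131963/3214 + 7*I*sqrt(168207)/114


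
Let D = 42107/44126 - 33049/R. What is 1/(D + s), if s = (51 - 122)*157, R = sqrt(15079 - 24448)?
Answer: -203330805811865010/2268461162778483066301 - 193049507993772*I*sqrt(1041)/2268461162778483066301 ≈ -8.9634e-5 - 2.7458e-6*I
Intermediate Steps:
R = 3*I*sqrt(1041) (R = sqrt(-9369) = 3*I*sqrt(1041) ≈ 96.794*I)
s = -11147 (s = -71*157 = -11147)
D = 42107/44126 + 33049*I*sqrt(1041)/3123 (D = 42107/44126 - 33049*(-I*sqrt(1041)/3123) = 42107*(1/44126) - (-33049)*I*sqrt(1041)/3123 = 42107/44126 + 33049*I*sqrt(1041)/3123 ≈ 0.95424 + 341.44*I)
1/(D + s) = 1/((42107/44126 + 33049*I*sqrt(1041)/3123) - 11147) = 1/(-491830415/44126 + 33049*I*sqrt(1041)/3123)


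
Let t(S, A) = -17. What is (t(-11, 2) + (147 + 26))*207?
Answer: 32292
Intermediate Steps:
(t(-11, 2) + (147 + 26))*207 = (-17 + (147 + 26))*207 = (-17 + 173)*207 = 156*207 = 32292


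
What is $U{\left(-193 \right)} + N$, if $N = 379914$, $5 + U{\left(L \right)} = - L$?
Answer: $380102$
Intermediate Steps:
$U{\left(L \right)} = -5 - L$
$U{\left(-193 \right)} + N = \left(-5 - -193\right) + 379914 = \left(-5 + 193\right) + 379914 = 188 + 379914 = 380102$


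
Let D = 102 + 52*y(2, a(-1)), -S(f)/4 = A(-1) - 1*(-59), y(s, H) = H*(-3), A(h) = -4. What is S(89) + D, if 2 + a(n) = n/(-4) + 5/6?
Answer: 25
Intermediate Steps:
a(n) = -7/6 - n/4 (a(n) = -2 + (n/(-4) + 5/6) = -2 + (n*(-¼) + 5*(⅙)) = -2 + (-n/4 + ⅚) = -2 + (⅚ - n/4) = -7/6 - n/4)
y(s, H) = -3*H
S(f) = -220 (S(f) = -4*(-4 - 1*(-59)) = -4*(-4 + 59) = -4*55 = -220)
D = 245 (D = 102 + 52*(-3*(-7/6 - ¼*(-1))) = 102 + 52*(-3*(-7/6 + ¼)) = 102 + 52*(-3*(-11/12)) = 102 + 52*(11/4) = 102 + 143 = 245)
S(89) + D = -220 + 245 = 25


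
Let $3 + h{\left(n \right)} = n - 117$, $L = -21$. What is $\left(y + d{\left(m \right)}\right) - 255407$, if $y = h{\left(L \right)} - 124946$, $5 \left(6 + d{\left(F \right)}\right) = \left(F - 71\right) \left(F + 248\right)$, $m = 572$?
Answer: $-298336$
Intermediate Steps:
$h{\left(n \right)} = -120 + n$ ($h{\left(n \right)} = -3 + \left(n - 117\right) = -3 + \left(-117 + n\right) = -120 + n$)
$d{\left(F \right)} = -6 + \frac{\left(-71 + F\right) \left(248 + F\right)}{5}$ ($d{\left(F \right)} = -6 + \frac{\left(F - 71\right) \left(F + 248\right)}{5} = -6 + \frac{\left(-71 + F\right) \left(248 + F\right)}{5}$)
$y = -125087$ ($y = \left(-120 - 21\right) - 124946 = -141 - 124946 = -125087$)
$\left(y + d{\left(m \right)}\right) - 255407 = \left(-125087 + \left(- \frac{17638}{5} + \frac{572^{2}}{5} + \frac{177}{5} \cdot 572\right)\right) - 255407 = \left(-125087 + \left(- \frac{17638}{5} + \frac{1}{5} \cdot 327184 + \frac{101244}{5}\right)\right) - 255407 = \left(-125087 + \left(- \frac{17638}{5} + \frac{327184}{5} + \frac{101244}{5}\right)\right) - 255407 = \left(-125087 + 82158\right) - 255407 = -42929 - 255407 = -298336$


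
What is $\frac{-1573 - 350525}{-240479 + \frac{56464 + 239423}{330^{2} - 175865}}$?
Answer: $\frac{11789121285}{8051986061} \approx 1.4641$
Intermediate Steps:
$\frac{-1573 - 350525}{-240479 + \frac{56464 + 239423}{330^{2} - 175865}} = - \frac{352098}{-240479 + \frac{295887}{108900 - 175865}} = - \frac{352098}{-240479 + \frac{295887}{-66965}} = - \frac{352098}{-240479 + 295887 \left(- \frac{1}{66965}\right)} = - \frac{352098}{-240479 - \frac{295887}{66965}} = - \frac{352098}{- \frac{16103972122}{66965}} = \left(-352098\right) \left(- \frac{66965}{16103972122}\right) = \frac{11789121285}{8051986061}$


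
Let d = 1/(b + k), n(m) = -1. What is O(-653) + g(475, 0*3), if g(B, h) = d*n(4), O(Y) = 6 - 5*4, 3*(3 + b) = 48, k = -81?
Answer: -951/68 ≈ -13.985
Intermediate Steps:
b = 13 (b = -3 + (1/3)*48 = -3 + 16 = 13)
d = -1/68 (d = 1/(13 - 81) = 1/(-68) = -1/68 ≈ -0.014706)
O(Y) = -14 (O(Y) = 6 - 20 = -14)
g(B, h) = 1/68 (g(B, h) = -1/68*(-1) = 1/68)
O(-653) + g(475, 0*3) = -14 + 1/68 = -951/68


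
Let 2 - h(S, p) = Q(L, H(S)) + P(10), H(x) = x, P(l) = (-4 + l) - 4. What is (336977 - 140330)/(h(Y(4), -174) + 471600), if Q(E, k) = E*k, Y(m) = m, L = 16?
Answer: 196647/471536 ≈ 0.41704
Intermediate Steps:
P(l) = -8 + l
h(S, p) = -16*S (h(S, p) = 2 - (16*S + (-8 + 10)) = 2 - (16*S + 2) = 2 - (2 + 16*S) = 2 + (-2 - 16*S) = -16*S)
(336977 - 140330)/(h(Y(4), -174) + 471600) = (336977 - 140330)/(-16*4 + 471600) = 196647/(-64 + 471600) = 196647/471536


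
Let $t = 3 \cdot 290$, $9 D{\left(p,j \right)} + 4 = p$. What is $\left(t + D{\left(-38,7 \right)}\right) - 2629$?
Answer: $- \frac{5291}{3} \approx -1763.7$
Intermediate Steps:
$D{\left(p,j \right)} = - \frac{4}{9} + \frac{p}{9}$
$t = 870$
$\left(t + D{\left(-38,7 \right)}\right) - 2629 = \left(870 + \left(- \frac{4}{9} + \frac{1}{9} \left(-38\right)\right)\right) - 2629 = \left(870 - \frac{14}{3}\right) - 2629 = \frac{2596}{3} - 2629 = - \frac{5291}{3}$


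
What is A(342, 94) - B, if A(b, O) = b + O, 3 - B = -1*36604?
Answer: -36171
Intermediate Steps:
B = 36607 (B = 3 - (-1)*36604 = 3 - 1*(-36604) = 3 + 36604 = 36607)
A(b, O) = O + b
A(342, 94) - B = (94 + 342) - 1*36607 = 436 - 36607 = -36171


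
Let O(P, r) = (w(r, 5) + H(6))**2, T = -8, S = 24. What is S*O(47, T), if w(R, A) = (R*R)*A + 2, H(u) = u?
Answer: 2582016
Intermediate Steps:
w(R, A) = 2 + A*R**2 (w(R, A) = R**2*A + 2 = A*R**2 + 2 = 2 + A*R**2)
O(P, r) = (8 + 5*r**2)**2 (O(P, r) = ((2 + 5*r**2) + 6)**2 = (8 + 5*r**2)**2)
S*O(47, T) = 24*(8 + 5*(-8)**2)**2 = 24*(8 + 5*64)**2 = 24*(8 + 320)**2 = 24*328**2 = 24*107584 = 2582016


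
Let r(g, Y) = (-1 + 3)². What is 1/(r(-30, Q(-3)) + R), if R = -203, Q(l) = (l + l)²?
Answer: -1/199 ≈ -0.0050251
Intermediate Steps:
Q(l) = 4*l² (Q(l) = (2*l)² = 4*l²)
r(g, Y) = 4 (r(g, Y) = 2² = 4)
1/(r(-30, Q(-3)) + R) = 1/(4 - 203) = 1/(-199) = -1/199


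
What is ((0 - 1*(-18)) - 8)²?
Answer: 100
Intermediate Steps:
((0 - 1*(-18)) - 8)² = ((0 + 18) - 8)² = (18 - 8)² = 10² = 100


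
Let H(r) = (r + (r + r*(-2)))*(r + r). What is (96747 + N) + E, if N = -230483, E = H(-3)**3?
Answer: -133736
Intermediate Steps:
H(r) = 0 (H(r) = (r + (r - 2*r))*(2*r) = (r - r)*(2*r) = 0*(2*r) = 0)
E = 0 (E = 0**3 = 0)
(96747 + N) + E = (96747 - 230483) + 0 = -133736 + 0 = -133736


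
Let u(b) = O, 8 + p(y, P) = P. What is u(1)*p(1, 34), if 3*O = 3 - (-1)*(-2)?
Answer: 26/3 ≈ 8.6667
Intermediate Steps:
p(y, P) = -8 + P
O = ⅓ (O = (3 - (-1)*(-2))/3 = (3 - 1*2)/3 = (3 - 2)/3 = (⅓)*1 = ⅓ ≈ 0.33333)
u(b) = ⅓
u(1)*p(1, 34) = (-8 + 34)/3 = (⅓)*26 = 26/3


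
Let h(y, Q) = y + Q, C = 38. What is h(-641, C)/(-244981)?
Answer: 603/244981 ≈ 0.0024614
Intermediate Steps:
h(y, Q) = Q + y
h(-641, C)/(-244981) = (38 - 641)/(-244981) = -603*(-1/244981) = 603/244981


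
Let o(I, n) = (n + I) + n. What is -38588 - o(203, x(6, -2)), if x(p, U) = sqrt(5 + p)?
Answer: -38791 - 2*sqrt(11) ≈ -38798.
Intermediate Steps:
o(I, n) = I + 2*n (o(I, n) = (I + n) + n = I + 2*n)
-38588 - o(203, x(6, -2)) = -38588 - (203 + 2*sqrt(5 + 6)) = -38588 - (203 + 2*sqrt(11)) = -38588 + (-203 - 2*sqrt(11)) = -38791 - 2*sqrt(11)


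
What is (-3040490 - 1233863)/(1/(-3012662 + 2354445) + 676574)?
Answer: -2813451808601/445332508557 ≈ -6.3176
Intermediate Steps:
(-3040490 - 1233863)/(1/(-3012662 + 2354445) + 676574) = -4274353/(1/(-658217) + 676574) = -4274353/(-1/658217 + 676574) = -4274353/445332508557/658217 = -4274353*658217/445332508557 = -2813451808601/445332508557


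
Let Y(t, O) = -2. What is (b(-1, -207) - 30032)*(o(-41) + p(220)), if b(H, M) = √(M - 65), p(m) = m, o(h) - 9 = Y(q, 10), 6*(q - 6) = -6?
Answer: -6817264 + 908*I*√17 ≈ -6.8173e+6 + 3743.8*I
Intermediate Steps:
q = 5 (q = 6 + (⅙)*(-6) = 6 - 1 = 5)
o(h) = 7 (o(h) = 9 - 2 = 7)
b(H, M) = √(-65 + M)
(b(-1, -207) - 30032)*(o(-41) + p(220)) = (√(-65 - 207) - 30032)*(7 + 220) = (√(-272) - 30032)*227 = (4*I*√17 - 30032)*227 = (-30032 + 4*I*√17)*227 = -6817264 + 908*I*√17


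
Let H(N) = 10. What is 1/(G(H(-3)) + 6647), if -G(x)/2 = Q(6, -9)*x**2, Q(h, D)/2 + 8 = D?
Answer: 1/13447 ≈ 7.4366e-5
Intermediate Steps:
Q(h, D) = -16 + 2*D
G(x) = 68*x**2 (G(x) = -2*(-16 + 2*(-9))*x**2 = -2*(-16 - 18)*x**2 = -(-68)*x**2 = 68*x**2)
1/(G(H(-3)) + 6647) = 1/(68*10**2 + 6647) = 1/(68*100 + 6647) = 1/(6800 + 6647) = 1/13447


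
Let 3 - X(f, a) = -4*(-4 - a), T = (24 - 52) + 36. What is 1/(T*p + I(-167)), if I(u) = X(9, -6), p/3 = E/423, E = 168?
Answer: 47/965 ≈ 0.048705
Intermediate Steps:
p = 56/47 (p = 3*(168/423) = 3*(168*(1/423)) = 3*(56/141) = 56/47 ≈ 1.1915)
T = 8 (T = -28 + 36 = 8)
X(f, a) = -13 - 4*a (X(f, a) = 3 - (-4)*(-4 - a) = 3 - (16 + 4*a) = 3 + (-16 - 4*a) = -13 - 4*a)
I(u) = 11 (I(u) = -13 - 4*(-6) = -13 + 24 = 11)
1/(T*p + I(-167)) = 1/(8*(56/47) + 11) = 1/(448/47 + 11) = 1/(965/47) = 47/965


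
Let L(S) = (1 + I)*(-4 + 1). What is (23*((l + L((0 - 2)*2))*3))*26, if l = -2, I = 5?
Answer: -35880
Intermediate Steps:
L(S) = -18 (L(S) = (1 + 5)*(-4 + 1) = 6*(-3) = -18)
(23*((l + L((0 - 2)*2))*3))*26 = (23*((-2 - 18)*3))*26 = (23*(-20*3))*26 = (23*(-60))*26 = -1380*26 = -35880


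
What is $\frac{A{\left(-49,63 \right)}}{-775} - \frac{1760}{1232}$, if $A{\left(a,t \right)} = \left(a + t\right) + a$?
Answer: $- \frac{1501}{1085} \approx -1.3834$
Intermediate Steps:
$A{\left(a,t \right)} = t + 2 a$
$\frac{A{\left(-49,63 \right)}}{-775} - \frac{1760}{1232} = \frac{63 + 2 \left(-49\right)}{-775} - \frac{1760}{1232} = \left(63 - 98\right) \left(- \frac{1}{775}\right) - \frac{10}{7} = \left(-35\right) \left(- \frac{1}{775}\right) - \frac{10}{7} = \frac{7}{155} - \frac{10}{7} = - \frac{1501}{1085}$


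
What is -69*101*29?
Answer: -202101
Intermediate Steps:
-69*101*29 = -6969*29 = -202101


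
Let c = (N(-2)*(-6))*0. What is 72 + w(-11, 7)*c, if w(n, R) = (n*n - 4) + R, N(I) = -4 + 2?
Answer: 72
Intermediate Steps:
N(I) = -2
c = 0 (c = -2*(-6)*0 = 12*0 = 0)
w(n, R) = -4 + R + n**2 (w(n, R) = (n**2 - 4) + R = (-4 + n**2) + R = -4 + R + n**2)
72 + w(-11, 7)*c = 72 + (-4 + 7 + (-11)**2)*0 = 72 + (-4 + 7 + 121)*0 = 72 + 124*0 = 72 + 0 = 72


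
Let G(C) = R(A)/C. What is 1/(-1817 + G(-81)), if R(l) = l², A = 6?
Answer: -9/16357 ≈ -0.00055022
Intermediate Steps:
G(C) = 36/C (G(C) = 6²/C = 36/C)
1/(-1817 + G(-81)) = 1/(-1817 + 36/(-81)) = 1/(-1817 + 36*(-1/81)) = 1/(-1817 - 4/9) = 1/(-16357/9) = -9/16357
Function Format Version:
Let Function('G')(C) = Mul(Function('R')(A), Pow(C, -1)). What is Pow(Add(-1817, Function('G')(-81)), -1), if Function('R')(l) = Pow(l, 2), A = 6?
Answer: Rational(-9, 16357) ≈ -0.00055022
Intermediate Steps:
Function('G')(C) = Mul(36, Pow(C, -1)) (Function('G')(C) = Mul(Pow(6, 2), Pow(C, -1)) = Mul(36, Pow(C, -1)))
Pow(Add(-1817, Function('G')(-81)), -1) = Pow(Add(-1817, Mul(36, Pow(-81, -1))), -1) = Pow(Add(-1817, Mul(36, Rational(-1, 81))), -1) = Pow(Add(-1817, Rational(-4, 9)), -1) = Pow(Rational(-16357, 9), -1) = Rational(-9, 16357)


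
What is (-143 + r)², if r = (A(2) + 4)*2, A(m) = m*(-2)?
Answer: 20449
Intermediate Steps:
A(m) = -2*m
r = 0 (r = (-2*2 + 4)*2 = (-4 + 4)*2 = 0*2 = 0)
(-143 + r)² = (-143 + 0)² = (-143)² = 20449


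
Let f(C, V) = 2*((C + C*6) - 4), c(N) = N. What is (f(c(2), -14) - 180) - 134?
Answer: -294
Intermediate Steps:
f(C, V) = -8 + 14*C (f(C, V) = 2*((C + 6*C) - 4) = 2*(7*C - 4) = 2*(-4 + 7*C) = -8 + 14*C)
(f(c(2), -14) - 180) - 134 = ((-8 + 14*2) - 180) - 134 = ((-8 + 28) - 180) - 134 = (20 - 180) - 134 = -160 - 134 = -294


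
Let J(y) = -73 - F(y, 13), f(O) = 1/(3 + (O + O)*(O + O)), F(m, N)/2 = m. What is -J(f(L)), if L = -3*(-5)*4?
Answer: 1051421/14403 ≈ 73.000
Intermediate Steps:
L = 60 (L = 15*4 = 60)
F(m, N) = 2*m
f(O) = 1/(3 + 4*O**2) (f(O) = 1/(3 + (2*O)*(2*O)) = 1/(3 + 4*O**2))
J(y) = -73 - 2*y
-J(f(L)) = -(-73 - 2/(3 + 4*60**2)) = -(-73 - 2/(3 + 4*3600)) = -(-73 - 2/(3 + 14400)) = -(-73 - 2/14403) = -1*(-1051421/14403) = 1051421/14403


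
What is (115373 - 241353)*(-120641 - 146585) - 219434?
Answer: 33664912046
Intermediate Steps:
(115373 - 241353)*(-120641 - 146585) - 219434 = -125980*(-267226) - 219434 = 33665131480 - 219434 = 33664912046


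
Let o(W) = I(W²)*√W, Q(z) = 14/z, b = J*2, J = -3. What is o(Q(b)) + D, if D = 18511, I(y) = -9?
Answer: 18511 - 3*I*√21 ≈ 18511.0 - 13.748*I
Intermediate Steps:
b = -6 (b = -3*2 = -6)
o(W) = -9*√W
o(Q(b)) + D = -9*√14*(I*√6/6) + 18511 = -9*I*√21/3 + 18511 = -3*I*√21 + 18511 = 18511 - 3*I*√21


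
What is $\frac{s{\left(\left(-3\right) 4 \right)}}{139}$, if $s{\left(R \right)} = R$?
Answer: $- \frac{12}{139} \approx -0.086331$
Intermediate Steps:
$\frac{s{\left(\left(-3\right) 4 \right)}}{139} = \frac{\left(-3\right) 4}{139} = \left(-12\right) \frac{1}{139} = - \frac{12}{139}$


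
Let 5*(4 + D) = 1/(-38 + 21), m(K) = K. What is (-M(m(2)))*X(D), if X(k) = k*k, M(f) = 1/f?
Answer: -116281/14450 ≈ -8.0471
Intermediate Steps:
D = -341/85 (D = -4 + 1/(5*(-38 + 21)) = -4 + (1/5)/(-17) = -4 + (1/5)*(-1/17) = -4 - 1/85 = -341/85 ≈ -4.0118)
X(k) = k**2
(-M(m(2)))*X(D) = (-1/2)*(-341/85)**2 = -1*1/2*(116281/7225) = -1/2*116281/7225 = -116281/14450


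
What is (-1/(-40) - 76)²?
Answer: 9235521/1600 ≈ 5772.2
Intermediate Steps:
(-1/(-40) - 76)² = (-1*(-1/40) - 76)² = (1/40 - 76)² = (-3039/40)² = 9235521/1600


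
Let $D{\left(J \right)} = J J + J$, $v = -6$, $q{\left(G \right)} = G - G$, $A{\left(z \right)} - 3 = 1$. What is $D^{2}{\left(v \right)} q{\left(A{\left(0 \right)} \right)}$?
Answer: $0$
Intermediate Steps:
$A{\left(z \right)} = 4$ ($A{\left(z \right)} = 3 + 1 = 4$)
$q{\left(G \right)} = 0$
$D{\left(J \right)} = J + J^{2}$ ($D{\left(J \right)} = J^{2} + J = J + J^{2}$)
$D^{2}{\left(v \right)} q{\left(A{\left(0 \right)} \right)} = \left(- 6 \left(1 - 6\right)\right)^{2} \cdot 0 = \left(\left(-6\right) \left(-5\right)\right)^{2} \cdot 0 = 30^{2} \cdot 0 = 900 \cdot 0 = 0$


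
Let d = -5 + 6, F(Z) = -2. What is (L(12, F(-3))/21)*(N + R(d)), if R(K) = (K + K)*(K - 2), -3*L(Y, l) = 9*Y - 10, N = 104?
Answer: -476/3 ≈ -158.67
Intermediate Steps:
L(Y, l) = 10/3 - 3*Y (L(Y, l) = -(9*Y - 10)/3 = -(-10 + 9*Y)/3 = 10/3 - 3*Y)
d = 1
R(K) = 2*K*(-2 + K) (R(K) = (2*K)*(-2 + K) = 2*K*(-2 + K))
(L(12, F(-3))/21)*(N + R(d)) = ((10/3 - 3*12)/21)*(104 + 2*1*(-2 + 1)) = ((10/3 - 36)*(1/21))*(104 + 2*1*(-1)) = (-98/3*1/21)*(104 - 2) = -14/9*102 = -476/3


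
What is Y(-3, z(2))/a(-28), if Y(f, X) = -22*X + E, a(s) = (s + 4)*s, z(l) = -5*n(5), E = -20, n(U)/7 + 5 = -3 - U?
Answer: -5015/336 ≈ -14.926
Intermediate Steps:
n(U) = -56 - 7*U (n(U) = -35 + 7*(-3 - U) = -35 + (-21 - 7*U) = -56 - 7*U)
z(l) = 455 (z(l) = -5*(-56 - 7*5) = -5*(-56 - 35) = -5*(-91) = 455)
a(s) = s*(4 + s) (a(s) = (4 + s)*s = s*(4 + s))
Y(f, X) = -20 - 22*X (Y(f, X) = -22*X - 20 = -20 - 22*X)
Y(-3, z(2))/a(-28) = (-20 - 22*455)/((-28*(4 - 28))) = (-20 - 10010)/((-28*(-24))) = -10030/672 = -10030*1/672 = -5015/336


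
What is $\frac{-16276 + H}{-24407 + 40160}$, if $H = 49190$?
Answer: $\frac{32914}{15753} \approx 2.0894$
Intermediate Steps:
$\frac{-16276 + H}{-24407 + 40160} = \frac{-16276 + 49190}{-24407 + 40160} = \frac{32914}{15753}$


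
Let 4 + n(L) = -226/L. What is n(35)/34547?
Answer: -366/1209145 ≈ -0.00030269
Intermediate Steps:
n(L) = -4 - 226/L
n(35)/34547 = (-4 - 226/35)/34547 = (-4 - 226*1/35)*(1/34547) = (-4 - 226/35)*(1/34547) = -366/35*1/34547 = -366/1209145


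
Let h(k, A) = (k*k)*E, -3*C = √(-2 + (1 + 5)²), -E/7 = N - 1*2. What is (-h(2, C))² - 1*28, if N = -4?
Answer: 28196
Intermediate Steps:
E = 42 (E = -7*(-4 - 1*2) = -7*(-4 - 2) = -7*(-6) = 42)
C = -√34/3 (C = -√(-2 + (1 + 5)²)/3 = -√(-2 + 6²)/3 = -√(-2 + 36)/3 = -√34/3 ≈ -1.9437)
h(k, A) = 42*k² (h(k, A) = (k*k)*42 = k²*42 = 42*k²)
(-h(2, C))² - 1*28 = (-42*2²)² - 1*28 = (-42*4)² - 28 = (-1*168)² - 28 = (-168)² - 28 = 28224 - 28 = 28196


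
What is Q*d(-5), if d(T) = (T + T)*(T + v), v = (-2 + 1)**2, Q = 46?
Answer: 1840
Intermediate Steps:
v = 1 (v = (-1)**2 = 1)
d(T) = 2*T*(1 + T) (d(T) = (T + T)*(T + 1) = (2*T)*(1 + T) = 2*T*(1 + T))
Q*d(-5) = 46*(2*(-5)*(1 - 5)) = 46*(2*(-5)*(-4)) = 46*40 = 1840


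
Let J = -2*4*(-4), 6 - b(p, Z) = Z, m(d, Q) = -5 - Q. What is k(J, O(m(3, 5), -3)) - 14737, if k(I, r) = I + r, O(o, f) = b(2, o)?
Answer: -14689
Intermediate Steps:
b(p, Z) = 6 - Z
O(o, f) = 6 - o
J = 32 (J = -8*(-4) = 32)
k(J, O(m(3, 5), -3)) - 14737 = (32 + (6 - (-5 - 1*5))) - 14737 = (32 + (6 - (-5 - 5))) - 14737 = (32 + (6 - 1*(-10))) - 14737 = (32 + (6 + 10)) - 14737 = (32 + 16) - 14737 = 48 - 14737 = -14689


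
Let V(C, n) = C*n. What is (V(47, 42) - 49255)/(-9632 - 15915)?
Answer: 47281/25547 ≈ 1.8507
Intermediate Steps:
(V(47, 42) - 49255)/(-9632 - 15915) = (47*42 - 49255)/(-9632 - 15915) = (1974 - 49255)/(-25547) = -47281*(-1/25547) = 47281/25547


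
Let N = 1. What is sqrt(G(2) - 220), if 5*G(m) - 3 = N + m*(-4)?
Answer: 4*I*sqrt(345)/5 ≈ 14.859*I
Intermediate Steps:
G(m) = 4/5 - 4*m/5 (G(m) = 3/5 + (1 + m*(-4))/5 = 3/5 + (1 - 4*m)/5 = 3/5 + (1/5 - 4*m/5) = 4/5 - 4*m/5)
sqrt(G(2) - 220) = sqrt((4/5 - 4/5*2) - 220) = sqrt((4/5 - 8/5) - 220) = sqrt(-4/5 - 220) = sqrt(-1104/5) = 4*I*sqrt(345)/5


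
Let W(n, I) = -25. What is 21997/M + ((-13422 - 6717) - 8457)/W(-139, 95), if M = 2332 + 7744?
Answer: 288683221/251900 ≈ 1146.0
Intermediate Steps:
M = 10076
21997/M + ((-13422 - 6717) - 8457)/W(-139, 95) = 21997/10076 + ((-13422 - 6717) - 8457)/(-25) = 21997*(1/10076) + (-20139 - 8457)*(-1/25) = 21997/10076 - 28596*(-1/25) = 21997/10076 + 28596/25 = 288683221/251900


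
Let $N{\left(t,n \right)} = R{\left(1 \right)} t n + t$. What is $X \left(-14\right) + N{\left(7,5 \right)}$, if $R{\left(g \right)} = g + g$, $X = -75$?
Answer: $1127$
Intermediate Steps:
$R{\left(g \right)} = 2 g$
$N{\left(t,n \right)} = t + 2 n t$ ($N{\left(t,n \right)} = 2 \cdot 1 t n + t = 2 t n + t = 2 n t + t = t + 2 n t$)
$X \left(-14\right) + N{\left(7,5 \right)} = \left(-75\right) \left(-14\right) + 7 \left(1 + 2 \cdot 5\right) = 1050 + 7 \left(1 + 10\right) = 1050 + 7 \cdot 11 = 1050 + 77 = 1127$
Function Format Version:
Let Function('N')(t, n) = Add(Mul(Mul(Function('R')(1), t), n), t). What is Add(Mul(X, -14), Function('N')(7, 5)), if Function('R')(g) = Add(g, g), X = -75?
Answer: 1127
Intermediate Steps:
Function('R')(g) = Mul(2, g)
Function('N')(t, n) = Add(t, Mul(2, n, t)) (Function('N')(t, n) = Add(Mul(Mul(Mul(2, 1), t), n), t) = Add(Mul(Mul(2, t), n), t) = Add(Mul(2, n, t), t) = Add(t, Mul(2, n, t)))
Add(Mul(X, -14), Function('N')(7, 5)) = Add(Mul(-75, -14), Mul(7, Add(1, Mul(2, 5)))) = Add(1050, Mul(7, Add(1, 10))) = Add(1050, Mul(7, 11)) = Add(1050, 77) = 1127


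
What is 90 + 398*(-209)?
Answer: -83092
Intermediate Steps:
90 + 398*(-209) = 90 - 83182 = -83092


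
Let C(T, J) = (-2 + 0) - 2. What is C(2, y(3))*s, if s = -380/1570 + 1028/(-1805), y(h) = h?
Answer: 919944/283385 ≈ 3.2463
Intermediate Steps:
C(T, J) = -4 (C(T, J) = -2 - 2 = -4)
s = -229986/283385 (s = -380*1/1570 + 1028*(-1/1805) = -38/157 - 1028/1805 = -229986/283385 ≈ -0.81157)
C(2, y(3))*s = -4*(-229986/283385) = 919944/283385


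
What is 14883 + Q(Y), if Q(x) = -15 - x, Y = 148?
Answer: 14720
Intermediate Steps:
14883 + Q(Y) = 14883 + (-15 - 1*148) = 14883 + (-15 - 148) = 14883 - 163 = 14720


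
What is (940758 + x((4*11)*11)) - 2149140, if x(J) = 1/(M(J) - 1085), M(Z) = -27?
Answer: -1343720785/1112 ≈ -1.2084e+6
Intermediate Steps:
x(J) = -1/1112 (x(J) = 1/(-27 - 1085) = 1/(-1112) = -1/1112)
(940758 + x((4*11)*11)) - 2149140 = (940758 - 1/1112) - 2149140 = 1046122895/1112 - 2149140 = -1343720785/1112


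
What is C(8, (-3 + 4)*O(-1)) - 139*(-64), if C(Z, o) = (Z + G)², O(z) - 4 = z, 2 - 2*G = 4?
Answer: 8945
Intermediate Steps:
G = -1 (G = 1 - ½*4 = 1 - 2 = -1)
O(z) = 4 + z
C(Z, o) = (-1 + Z)² (C(Z, o) = (Z - 1)² = (-1 + Z)²)
C(8, (-3 + 4)*O(-1)) - 139*(-64) = (-1 + 8)² - 139*(-64) = 7² + 8896 = 49 + 8896 = 8945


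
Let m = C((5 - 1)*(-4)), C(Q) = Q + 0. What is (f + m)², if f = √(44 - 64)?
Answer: 236 - 64*I*√5 ≈ 236.0 - 143.11*I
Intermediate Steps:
C(Q) = Q
m = -16 (m = (5 - 1)*(-4) = 4*(-4) = -16)
f = 2*I*√5 (f = √(-20) = 2*I*√5 ≈ 4.4721*I)
(f + m)² = (2*I*√5 - 16)² = (-16 + 2*I*√5)²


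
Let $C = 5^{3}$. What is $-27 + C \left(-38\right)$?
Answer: $-4777$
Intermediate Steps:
$C = 125$
$-27 + C \left(-38\right) = -27 + 125 \left(-38\right) = -27 - 4750 = -4777$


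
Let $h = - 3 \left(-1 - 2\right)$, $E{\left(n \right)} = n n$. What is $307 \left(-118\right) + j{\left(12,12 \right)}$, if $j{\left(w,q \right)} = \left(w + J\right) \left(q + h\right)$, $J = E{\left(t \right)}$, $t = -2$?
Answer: $-35890$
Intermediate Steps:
$E{\left(n \right)} = n^{2}$
$h = 9$ ($h = \left(-3\right) \left(-3\right) = 9$)
$J = 4$ ($J = \left(-2\right)^{2} = 4$)
$j{\left(w,q \right)} = \left(4 + w\right) \left(9 + q\right)$ ($j{\left(w,q \right)} = \left(w + 4\right) \left(q + 9\right) = \left(4 + w\right) \left(9 + q\right)$)
$307 \left(-118\right) + j{\left(12,12 \right)} = 307 \left(-118\right) + \left(36 + 4 \cdot 12 + 9 \cdot 12 + 12 \cdot 12\right) = -36226 + \left(36 + 48 + 108 + 144\right) = -36226 + 336 = -35890$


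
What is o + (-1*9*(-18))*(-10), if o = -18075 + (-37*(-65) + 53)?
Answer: -17237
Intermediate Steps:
o = -15617 (o = -18075 + (2405 + 53) = -18075 + 2458 = -15617)
o + (-1*9*(-18))*(-10) = -15617 + (-1*9*(-18))*(-10) = -15617 - 9*(-18)*(-10) = -15617 + 162*(-10) = -15617 - 1620 = -17237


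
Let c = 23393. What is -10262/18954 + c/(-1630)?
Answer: -230058991/15447510 ≈ -14.893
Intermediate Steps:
-10262/18954 + c/(-1630) = -10262/18954 + 23393/(-1630) = -10262*1/18954 + 23393*(-1/1630) = -5131/9477 - 23393/1630 = -230058991/15447510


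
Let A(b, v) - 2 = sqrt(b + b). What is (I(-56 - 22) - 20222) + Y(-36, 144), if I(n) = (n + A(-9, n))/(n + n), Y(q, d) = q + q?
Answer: -791447/39 - I*sqrt(2)/52 ≈ -20294.0 - 0.027196*I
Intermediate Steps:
Y(q, d) = 2*q
A(b, v) = 2 + sqrt(2)*sqrt(b) (A(b, v) = 2 + sqrt(b + b) = 2 + sqrt(2*b) = 2 + sqrt(2)*sqrt(b))
I(n) = (2 + n + 3*I*sqrt(2))/(2*n) (I(n) = (n + (2 + sqrt(2)*sqrt(-9)))/(n + n) = (n + (2 + sqrt(2)*(3*I)))/((2*n)) = (n + (2 + 3*I*sqrt(2)))*(1/(2*n)) = (2 + n + 3*I*sqrt(2))*(1/(2*n)) = (2 + n + 3*I*sqrt(2))/(2*n))
(I(-56 - 22) - 20222) + Y(-36, 144) = ((2 + (-56 - 22) + 3*I*sqrt(2))/(2*(-56 - 22)) - 20222) + 2*(-36) = ((1/2)*(2 - 78 + 3*I*sqrt(2))/(-78) - 20222) - 72 = ((1/2)*(-1/78)*(-76 + 3*I*sqrt(2)) - 20222) - 72 = ((19/39 - I*sqrt(2)/52) - 20222) - 72 = (-788639/39 - I*sqrt(2)/52) - 72 = -791447/39 - I*sqrt(2)/52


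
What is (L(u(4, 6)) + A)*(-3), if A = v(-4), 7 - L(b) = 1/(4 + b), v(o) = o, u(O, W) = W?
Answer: -87/10 ≈ -8.7000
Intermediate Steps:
L(b) = 7 - 1/(4 + b)
A = -4
(L(u(4, 6)) + A)*(-3) = ((27 + 7*6)/(4 + 6) - 4)*(-3) = ((27 + 42)/10 - 4)*(-3) = ((⅒)*69 - 4)*(-3) = (69/10 - 4)*(-3) = (29/10)*(-3) = -87/10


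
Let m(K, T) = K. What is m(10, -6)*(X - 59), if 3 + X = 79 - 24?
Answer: -70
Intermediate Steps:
X = 52 (X = -3 + (79 - 24) = -3 + 55 = 52)
m(10, -6)*(X - 59) = 10*(52 - 59) = 10*(-7) = -70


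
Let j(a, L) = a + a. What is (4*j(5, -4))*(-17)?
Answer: -680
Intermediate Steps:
j(a, L) = 2*a
(4*j(5, -4))*(-17) = (4*(2*5))*(-17) = (4*10)*(-17) = 40*(-17) = -680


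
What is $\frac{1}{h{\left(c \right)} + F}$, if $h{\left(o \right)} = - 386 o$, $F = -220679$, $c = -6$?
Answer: $- \frac{1}{218363} \approx -4.5795 \cdot 10^{-6}$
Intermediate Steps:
$\frac{1}{h{\left(c \right)} + F} = \frac{1}{\left(-386\right) \left(-6\right) - 220679} = \frac{1}{2316 - 220679} = \frac{1}{-218363} = - \frac{1}{218363}$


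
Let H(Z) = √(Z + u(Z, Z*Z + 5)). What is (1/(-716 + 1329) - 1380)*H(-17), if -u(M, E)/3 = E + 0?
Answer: -845939*I*√899/613 ≈ -41377.0*I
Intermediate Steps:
u(M, E) = -3*E (u(M, E) = -3*(E + 0) = -3*E)
H(Z) = √(-15 + Z - 3*Z²) (H(Z) = √(Z - 3*(Z*Z + 5)) = √(Z - 3*(Z² + 5)) = √(Z - 3*(5 + Z²)) = √(Z + (-15 - 3*Z²)) = √(-15 + Z - 3*Z²))
(1/(-716 + 1329) - 1380)*H(-17) = (1/(-716 + 1329) - 1380)*√(-15 - 17 - 3*(-17)²) = (1/613 - 1380)*√(-15 - 17 - 3*289) = (1/613 - 1380)*√(-15 - 17 - 867) = -845939*I*√899/613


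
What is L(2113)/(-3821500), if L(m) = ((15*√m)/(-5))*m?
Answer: 6339*√2113/3821500 ≈ 0.076249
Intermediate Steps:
L(m) = -3*m^(3/2) (L(m) = ((15*√m)*(-⅕))*m = (-3*√m)*m = -3*m^(3/2))
L(2113)/(-3821500) = -6339*√2113/(-3821500) = -6339*√2113*(-1/3821500) = 6339*√2113/3821500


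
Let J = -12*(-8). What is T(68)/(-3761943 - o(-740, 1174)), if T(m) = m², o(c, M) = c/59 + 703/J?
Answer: -26190336/21307615589 ≈ -0.0012292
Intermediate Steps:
J = 96
o(c, M) = 703/96 + c/59 (o(c, M) = c/59 + 703/96 = 703/96 + c/59)
T(68)/(-3761943 - o(-740, 1174)) = 68²/(-3761943 - (703/96 + (1/59)*(-740))) = 4624/(-3761943 - (703/96 - 740/59)) = 4624/(-3761943 - 1*(-29563/5664)) = 4624/(-3761943 + 29563/5664) = 4624/(-21307615589/5664) = 4624*(-5664/21307615589) = -26190336/21307615589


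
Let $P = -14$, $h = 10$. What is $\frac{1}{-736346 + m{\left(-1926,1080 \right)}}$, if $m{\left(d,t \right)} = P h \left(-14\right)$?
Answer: $- \frac{1}{734386} \approx -1.3617 \cdot 10^{-6}$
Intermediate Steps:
$m{\left(d,t \right)} = 1960$ ($m{\left(d,t \right)} = \left(-14\right) 10 \left(-14\right) = \left(-140\right) \left(-14\right) = 1960$)
$\frac{1}{-736346 + m{\left(-1926,1080 \right)}} = \frac{1}{-736346 + 1960} = \frac{1}{-734386} = - \frac{1}{734386}$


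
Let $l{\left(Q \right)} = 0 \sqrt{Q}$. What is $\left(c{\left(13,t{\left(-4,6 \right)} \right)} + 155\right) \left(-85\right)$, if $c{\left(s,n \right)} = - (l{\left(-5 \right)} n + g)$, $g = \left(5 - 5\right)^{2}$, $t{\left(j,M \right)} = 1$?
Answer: $-13175$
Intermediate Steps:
$l{\left(Q \right)} = 0$
$g = 0$ ($g = 0^{2} = 0$)
$c{\left(s,n \right)} = 0$ ($c{\left(s,n \right)} = - (0 n + 0) = - (0 + 0) = \left(-1\right) 0 = 0$)
$\left(c{\left(13,t{\left(-4,6 \right)} \right)} + 155\right) \left(-85\right) = \left(0 + 155\right) \left(-85\right) = 155 \left(-85\right) = -13175$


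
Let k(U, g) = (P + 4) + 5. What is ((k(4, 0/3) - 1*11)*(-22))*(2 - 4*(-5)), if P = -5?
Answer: 3388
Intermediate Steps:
k(U, g) = 4 (k(U, g) = (-5 + 4) + 5 = -1 + 5 = 4)
((k(4, 0/3) - 1*11)*(-22))*(2 - 4*(-5)) = ((4 - 1*11)*(-22))*(2 - 4*(-5)) = ((4 - 11)*(-22))*(2 + 20) = -7*(-22)*22 = 154*22 = 3388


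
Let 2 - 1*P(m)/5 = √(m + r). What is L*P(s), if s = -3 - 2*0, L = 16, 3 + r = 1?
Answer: 160 - 80*I*√5 ≈ 160.0 - 178.89*I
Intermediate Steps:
r = -2 (r = -3 + 1 = -2)
s = -3 (s = -3 + 0 = -3)
P(m) = 10 - 5*√(-2 + m) (P(m) = 10 - 5*√(m - 2) = 10 - 5*√(-2 + m))
L*P(s) = 16*(10 - 5*√(-2 - 3)) = 16*(10 - 5*I*√5) = 160 - 80*I*√5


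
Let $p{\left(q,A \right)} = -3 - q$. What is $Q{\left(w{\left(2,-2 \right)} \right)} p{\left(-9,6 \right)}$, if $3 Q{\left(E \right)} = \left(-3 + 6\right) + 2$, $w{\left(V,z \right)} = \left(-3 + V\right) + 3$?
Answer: $10$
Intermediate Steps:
$w{\left(V,z \right)} = V$
$Q{\left(E \right)} = \frac{5}{3}$ ($Q{\left(E \right)} = \frac{\left(-3 + 6\right) + 2}{3} = \frac{3 + 2}{3} = \frac{1}{3} \cdot 5 = \frac{5}{3}$)
$Q{\left(w{\left(2,-2 \right)} \right)} p{\left(-9,6 \right)} = \frac{5 \left(-3 - -9\right)}{3} = \frac{5 \left(-3 + 9\right)}{3} = \frac{5}{3} \cdot 6 = 10$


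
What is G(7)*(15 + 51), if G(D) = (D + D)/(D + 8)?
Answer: 308/5 ≈ 61.600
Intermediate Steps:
G(D) = 2*D/(8 + D) (G(D) = (2*D)/(8 + D) = 2*D/(8 + D))
G(7)*(15 + 51) = (2*7/(8 + 7))*(15 + 51) = (2*7/15)*66 = (2*7*(1/15))*66 = (14/15)*66 = 308/5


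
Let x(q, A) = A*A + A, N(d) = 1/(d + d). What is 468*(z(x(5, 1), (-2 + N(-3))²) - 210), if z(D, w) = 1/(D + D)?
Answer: -98163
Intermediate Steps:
N(d) = 1/(2*d)
x(q, A) = A + A² (x(q, A) = A² + A = A + A²)
z(D, w) = 1/(2*D)
468*(z(x(5, 1), (-2 + N(-3))²) - 210) = 468*(1/(2*((1*(1 + 1)))) - 210) = 468*(1/(2*((1*2))) - 210) = 468*((½)/2 - 210) = 468*((½)*(½) - 210) = 468*(¼ - 210) = 468*(-839/4) = -98163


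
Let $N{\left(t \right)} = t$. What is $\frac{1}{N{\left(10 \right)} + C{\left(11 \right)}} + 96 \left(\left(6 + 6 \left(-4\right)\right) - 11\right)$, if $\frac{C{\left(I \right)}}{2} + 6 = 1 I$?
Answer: $- \frac{55679}{20} \approx -2783.9$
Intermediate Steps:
$C{\left(I \right)} = -12 + 2 I$ ($C{\left(I \right)} = -12 + 2 \cdot 1 I = -12 + 2 I$)
$\frac{1}{N{\left(10 \right)} + C{\left(11 \right)}} + 96 \left(\left(6 + 6 \left(-4\right)\right) - 11\right) = \frac{1}{10 + \left(-12 + 2 \cdot 11\right)} + 96 \left(\left(6 + 6 \left(-4\right)\right) - 11\right) = \frac{1}{10 + \left(-12 + 22\right)} + 96 \left(\left(6 - 24\right) - 11\right) = \frac{1}{10 + 10} + 96 \left(-18 - 11\right) = \frac{1}{20} + 96 \left(-29\right) = \frac{1}{20} - 2784 = - \frac{55679}{20}$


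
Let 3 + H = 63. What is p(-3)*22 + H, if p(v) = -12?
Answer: -204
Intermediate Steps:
H = 60 (H = -3 + 63 = 60)
p(-3)*22 + H = -12*22 + 60 = -264 + 60 = -204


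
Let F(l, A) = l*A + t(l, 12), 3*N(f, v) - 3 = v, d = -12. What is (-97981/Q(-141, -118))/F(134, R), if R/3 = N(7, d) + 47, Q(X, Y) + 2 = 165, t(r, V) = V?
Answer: -97981/2885100 ≈ -0.033961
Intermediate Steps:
N(f, v) = 1 + v/3
Q(X, Y) = 163 (Q(X, Y) = -2 + 165 = 163)
R = 132 (R = 3*((1 + (⅓)*(-12)) + 47) = 3*((1 - 4) + 47) = 3*(-3 + 47) = 3*44 = 132)
F(l, A) = 12 + A*l (F(l, A) = l*A + 12 = A*l + 12 = 12 + A*l)
(-97981/Q(-141, -118))/F(134, R) = (-97981/163)/(12 + 132*134) = (-97981*1/163)/(12 + 17688) = -97981/163/17700 = -97981/163*1/17700 = -97981/2885100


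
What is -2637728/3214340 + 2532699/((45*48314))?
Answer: 13367734039/38824405690 ≈ 0.34431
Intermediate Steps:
-2637728/3214340 + 2532699/((45*48314)) = -2637728*1/3214340 + 2532699/2174130 = -659432/803585 + 2532699*(1/2174130) = -659432/803585 + 281411/241570 = 13367734039/38824405690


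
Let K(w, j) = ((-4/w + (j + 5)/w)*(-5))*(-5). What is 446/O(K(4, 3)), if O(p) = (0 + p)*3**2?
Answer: 446/225 ≈ 1.9822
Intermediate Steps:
K(w, j) = -100/w + 25*(5 + j)/w (K(w, j) = ((-4/w + (5 + j)/w)*(-5))*(-5) = (20/w - 5*(5 + j)/w)*(-5) = -100/w + 25*(5 + j)/w)
O(p) = 9*p (O(p) = p*9 = 9*p)
446/O(K(4, 3)) = 446/((9*(25*(1 + 3)/4))) = 446/((9*(25*(1/4)*4))) = 446/((9*25)) = 446/225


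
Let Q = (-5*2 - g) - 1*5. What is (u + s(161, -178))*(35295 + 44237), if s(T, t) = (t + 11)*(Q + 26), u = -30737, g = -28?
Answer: -2962567000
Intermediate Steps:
Q = 13 (Q = (-5*2 - 1*(-28)) - 1*5 = (-10 + 28) - 5 = 18 - 5 = 13)
s(T, t) = 429 + 39*t (s(T, t) = (t + 11)*(13 + 26) = (11 + t)*39 = 429 + 39*t)
(u + s(161, -178))*(35295 + 44237) = (-30737 + (429 + 39*(-178)))*(35295 + 44237) = (-30737 + (429 - 6942))*79532 = (-30737 - 6513)*79532 = -37250*79532 = -2962567000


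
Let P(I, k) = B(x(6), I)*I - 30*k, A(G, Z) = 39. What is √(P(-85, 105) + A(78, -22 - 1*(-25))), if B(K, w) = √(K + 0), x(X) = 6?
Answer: √(-3111 - 85*√6) ≈ 57.613*I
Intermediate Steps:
B(K, w) = √K
P(I, k) = -30*k + I*√6 (P(I, k) = √6*I - 30*k = I*√6 - 30*k = -30*k + I*√6)
√(P(-85, 105) + A(78, -22 - 1*(-25))) = √((-30*105 - 85*√6) + 39) = √((-3150 - 85*√6) + 39) = √(-3111 - 85*√6)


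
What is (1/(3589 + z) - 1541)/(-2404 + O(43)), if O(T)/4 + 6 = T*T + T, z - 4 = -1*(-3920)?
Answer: -2894383/9654205 ≈ -0.29981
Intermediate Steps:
z = 3924 (z = 4 - 1*(-3920) = 4 + 3920 = 3924)
O(T) = -24 + 4*T + 4*T² (O(T) = -24 + 4*(T*T + T) = -24 + 4*(T² + T) = -24 + 4*(T + T²) = -24 + (4*T + 4*T²) = -24 + 4*T + 4*T²)
(1/(3589 + z) - 1541)/(-2404 + O(43)) = (1/(3589 + 3924) - 1541)/(-2404 + (-24 + 4*43 + 4*43²)) = (1/7513 - 1541)/(-2404 + (-24 + 172 + 4*1849)) = (1/7513 - 1541)/(-2404 + (-24 + 172 + 7396)) = -11577532/(7513*(-2404 + 7544)) = -11577532/7513/5140 = -11577532/7513*1/5140 = -2894383/9654205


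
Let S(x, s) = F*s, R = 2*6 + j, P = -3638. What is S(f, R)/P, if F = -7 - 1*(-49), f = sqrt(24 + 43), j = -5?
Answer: -147/1819 ≈ -0.080814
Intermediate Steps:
f = sqrt(67) ≈ 8.1853
F = 42 (F = -7 + 49 = 42)
R = 7 (R = 2*6 - 5 = 12 - 5 = 7)
S(x, s) = 42*s
S(f, R)/P = (42*7)/(-3638) = 294*(-1/3638) = -147/1819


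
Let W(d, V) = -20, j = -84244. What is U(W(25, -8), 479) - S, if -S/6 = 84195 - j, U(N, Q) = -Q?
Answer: 1010155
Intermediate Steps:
S = -1010634 (S = -6*(84195 - 1*(-84244)) = -6*(84195 + 84244) = -6*168439 = -1010634)
U(W(25, -8), 479) - S = -1*479 - 1*(-1010634) = -479 + 1010634 = 1010155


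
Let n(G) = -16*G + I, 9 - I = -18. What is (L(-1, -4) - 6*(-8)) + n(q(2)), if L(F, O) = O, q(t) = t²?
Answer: 7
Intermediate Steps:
I = 27 (I = 9 - 1*(-18) = 9 + 18 = 27)
n(G) = 27 - 16*G (n(G) = -16*G + 27 = 27 - 16*G)
(L(-1, -4) - 6*(-8)) + n(q(2)) = (-4 - 6*(-8)) + (27 - 16*2²) = (-4 + 48) + (27 - 16*4) = 44 + (27 - 64) = 44 - 37 = 7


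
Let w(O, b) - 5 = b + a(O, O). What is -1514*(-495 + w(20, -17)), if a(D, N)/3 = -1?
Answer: 772140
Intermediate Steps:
a(D, N) = -3 (a(D, N) = 3*(-1) = -3)
w(O, b) = 2 + b (w(O, b) = 5 + (b - 3) = 5 + (-3 + b) = 2 + b)
-1514*(-495 + w(20, -17)) = -1514*(-495 + (2 - 17)) = -1514*(-495 - 15) = -1514*(-510) = 772140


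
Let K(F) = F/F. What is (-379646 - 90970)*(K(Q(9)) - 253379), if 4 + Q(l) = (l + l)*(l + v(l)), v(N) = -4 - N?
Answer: 119243740848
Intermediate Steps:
Q(l) = -4 - 8*l (Q(l) = -4 + (l + l)*(l + (-4 - l)) = -4 + (2*l)*(-4) = -4 - 8*l)
K(F) = 1
(-379646 - 90970)*(K(Q(9)) - 253379) = (-379646 - 90970)*(1 - 253379) = -470616*(-253378) = 119243740848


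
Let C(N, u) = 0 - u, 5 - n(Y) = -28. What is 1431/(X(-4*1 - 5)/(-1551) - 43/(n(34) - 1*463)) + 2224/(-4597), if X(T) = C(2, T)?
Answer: 34008764102/2238739 ≈ 15191.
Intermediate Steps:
n(Y) = 33 (n(Y) = 5 - 1*(-28) = 5 + 28 = 33)
C(N, u) = -u
X(T) = -T
1431/(X(-4*1 - 5)/(-1551) - 43/(n(34) - 1*463)) + 2224/(-4597) = 1431/(-(-4*1 - 5)/(-1551) - 43/(33 - 1*463)) + 2224/(-4597) = 1431/(-(-4 - 5)*(-1/1551) - 43/(33 - 463)) + 2224*(-1/4597) = 1431/(-1*(-9)*(-1/1551) - 43/(-430)) - 2224/4597 = 1431/(9*(-1/1551) - 43*(-1/430)) - 2224/4597 = 1431/(-3/517 + ⅒) - 2224/4597 = 1431/(487/5170) - 2224/4597 = 1431*(5170/487) - 2224/4597 = 7398270/487 - 2224/4597 = 34008764102/2238739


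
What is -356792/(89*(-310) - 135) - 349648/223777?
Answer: 70147852584/6204217325 ≈ 11.306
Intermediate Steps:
-356792/(89*(-310) - 135) - 349648/223777 = -356792/(-27590 - 135) - 349648*1/223777 = -356792/(-27725) - 349648/223777 = -356792*(-1/27725) - 349648/223777 = 356792/27725 - 349648/223777 = 70147852584/6204217325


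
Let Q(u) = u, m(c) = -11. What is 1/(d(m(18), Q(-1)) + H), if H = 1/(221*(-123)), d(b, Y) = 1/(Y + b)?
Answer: -108732/9065 ≈ -11.995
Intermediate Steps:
H = -1/27183 (H = 1/(-27183) = -1/27183 ≈ -3.6788e-5)
1/(d(m(18), Q(-1)) + H) = 1/(1/(-1 - 11) - 1/27183) = 1/(1/(-12) - 1/27183) = 1/(-1/12 - 1/27183) = 1/(-9065/108732) = -108732/9065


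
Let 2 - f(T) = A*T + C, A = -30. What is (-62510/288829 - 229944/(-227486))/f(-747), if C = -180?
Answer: -13048586429/365120205988958 ≈ -3.5738e-5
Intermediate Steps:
f(T) = 182 + 30*T (f(T) = 2 - (-30*T - 180) = 2 - (-180 - 30*T) = 2 + (180 + 30*T) = 182 + 30*T)
(-62510/288829 - 229944/(-227486))/f(-747) = (-62510/288829 - 229944/(-227486))/(182 + 30*(-747)) = (-62510*1/288829 - 229944*(-1/227486))/(182 - 22410) = (-62510/288829 + 114972/113743)/(-22228) = (26097172858/32852276947)*(-1/22228) = -13048586429/365120205988958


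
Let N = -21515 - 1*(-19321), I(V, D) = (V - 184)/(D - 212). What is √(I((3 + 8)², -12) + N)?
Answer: I*√140398/8 ≈ 46.837*I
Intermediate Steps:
I(V, D) = (-184 + V)/(-212 + D)
N = -2194 (N = -21515 + 19321 = -2194)
√(I((3 + 8)², -12) + N) = √((-184 + (3 + 8)²)/(-212 - 12) - 2194) = √((-184 + 11²)/(-224) - 2194) = √(-(-184 + 121)/224 - 2194) = √(-1/224*(-63) - 2194) = √(9/32 - 2194) = √(-70199/32) = I*√140398/8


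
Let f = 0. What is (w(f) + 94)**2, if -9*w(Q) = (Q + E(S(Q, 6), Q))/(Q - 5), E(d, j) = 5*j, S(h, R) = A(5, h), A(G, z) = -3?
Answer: 8836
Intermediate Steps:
S(h, R) = -3
w(Q) = -2*Q/(3*(-5 + Q)) (w(Q) = -(Q + 5*Q)/(9*(Q - 5)) = -6*Q/(9*(-5 + Q)) = -2*Q/(3*(-5 + Q)))
(w(f) + 94)**2 = (-2*0/(-15 + 3*0) + 94)**2 = (-2*0/(-15 + 0) + 94)**2 = (-2*0/(-15) + 94)**2 = (-2*0*(-1/15) + 94)**2 = (0 + 94)**2 = 94**2 = 8836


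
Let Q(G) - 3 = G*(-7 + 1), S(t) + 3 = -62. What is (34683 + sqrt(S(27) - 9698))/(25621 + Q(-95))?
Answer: 34683/26194 + I*sqrt(9763)/26194 ≈ 1.3241 + 0.0037722*I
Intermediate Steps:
S(t) = -65 (S(t) = -3 - 62 = -65)
Q(G) = 3 - 6*G (Q(G) = 3 + G*(-7 + 1) = 3 + G*(-6) = 3 - 6*G)
(34683 + sqrt(S(27) - 9698))/(25621 + Q(-95)) = (34683 + sqrt(-65 - 9698))/(25621 + (3 - 6*(-95))) = (34683 + sqrt(-9763))/(25621 + (3 + 570)) = (34683 + I*sqrt(9763))/(25621 + 573) = (34683 + I*sqrt(9763))/26194 = (34683 + I*sqrt(9763))*(1/26194) = 34683/26194 + I*sqrt(9763)/26194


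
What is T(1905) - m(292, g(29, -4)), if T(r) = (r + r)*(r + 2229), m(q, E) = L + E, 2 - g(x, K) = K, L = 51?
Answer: 15750483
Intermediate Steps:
g(x, K) = 2 - K
m(q, E) = 51 + E
T(r) = 2*r*(2229 + r) (T(r) = (2*r)*(2229 + r) = 2*r*(2229 + r))
T(1905) - m(292, g(29, -4)) = 2*1905*(2229 + 1905) - (51 + (2 - 1*(-4))) = 2*1905*4134 - (51 + (2 + 4)) = 15750540 - (51 + 6) = 15750540 - 1*57 = 15750540 - 57 = 15750483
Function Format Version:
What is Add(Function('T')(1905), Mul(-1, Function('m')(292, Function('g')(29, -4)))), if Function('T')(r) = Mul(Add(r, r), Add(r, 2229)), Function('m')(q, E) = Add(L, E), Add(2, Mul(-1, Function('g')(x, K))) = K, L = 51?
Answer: 15750483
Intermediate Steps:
Function('g')(x, K) = Add(2, Mul(-1, K))
Function('m')(q, E) = Add(51, E)
Function('T')(r) = Mul(2, r, Add(2229, r)) (Function('T')(r) = Mul(Mul(2, r), Add(2229, r)) = Mul(2, r, Add(2229, r)))
Add(Function('T')(1905), Mul(-1, Function('m')(292, Function('g')(29, -4)))) = Add(Mul(2, 1905, Add(2229, 1905)), Mul(-1, Add(51, Add(2, Mul(-1, -4))))) = Add(Mul(2, 1905, 4134), Mul(-1, Add(51, Add(2, 4)))) = Add(15750540, Mul(-1, Add(51, 6))) = Add(15750540, Mul(-1, 57)) = Add(15750540, -57) = 15750483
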